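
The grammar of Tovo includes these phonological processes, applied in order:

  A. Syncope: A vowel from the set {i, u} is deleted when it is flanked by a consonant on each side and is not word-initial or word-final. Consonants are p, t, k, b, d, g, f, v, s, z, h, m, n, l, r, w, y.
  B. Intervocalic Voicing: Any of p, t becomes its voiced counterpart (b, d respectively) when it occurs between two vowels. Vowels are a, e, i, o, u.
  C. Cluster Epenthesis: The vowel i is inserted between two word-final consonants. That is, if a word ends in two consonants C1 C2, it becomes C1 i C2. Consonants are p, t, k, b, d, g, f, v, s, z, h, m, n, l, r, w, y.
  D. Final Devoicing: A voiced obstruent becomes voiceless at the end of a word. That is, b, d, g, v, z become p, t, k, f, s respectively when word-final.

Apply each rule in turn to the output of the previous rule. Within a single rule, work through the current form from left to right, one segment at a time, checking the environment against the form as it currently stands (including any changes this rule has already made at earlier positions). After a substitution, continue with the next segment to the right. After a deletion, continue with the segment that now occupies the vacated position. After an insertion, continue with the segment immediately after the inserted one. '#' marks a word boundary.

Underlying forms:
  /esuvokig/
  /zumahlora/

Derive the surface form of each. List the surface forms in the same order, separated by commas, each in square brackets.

/esuvokig/:
  A Syncope: [esuvokig] → [esvokg]
  B Intervocalic Voicing: no change — [esvokg]
  C Cluster Epenthesis: [esvokg] → [esvokig]
  D Final Devoicing: [esvokig] → [esvokik]
/zumahlora/:
  A Syncope: [zumahlora] → [zmahlora]
  B Intervocalic Voicing: no change — [zmahlora]
  C Cluster Epenthesis: no change — [zmahlora]
  D Final Devoicing: no change — [zmahlora]

[esvokik], [zmahlora]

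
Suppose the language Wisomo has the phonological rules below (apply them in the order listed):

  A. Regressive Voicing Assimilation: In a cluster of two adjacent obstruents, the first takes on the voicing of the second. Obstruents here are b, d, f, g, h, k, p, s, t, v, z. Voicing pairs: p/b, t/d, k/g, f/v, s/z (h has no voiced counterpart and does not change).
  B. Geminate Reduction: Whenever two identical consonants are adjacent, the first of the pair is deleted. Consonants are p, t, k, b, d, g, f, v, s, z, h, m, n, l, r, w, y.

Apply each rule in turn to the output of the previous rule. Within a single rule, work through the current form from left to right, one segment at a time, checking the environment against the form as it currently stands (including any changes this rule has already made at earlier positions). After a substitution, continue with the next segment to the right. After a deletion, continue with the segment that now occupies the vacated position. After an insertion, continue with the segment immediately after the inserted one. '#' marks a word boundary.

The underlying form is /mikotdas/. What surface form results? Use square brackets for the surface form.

A Regressive Voicing Assimilation: [mikotdas] → [mikoddas]
B Geminate Reduction: [mikoddas] → [mikodas]

[mikodas]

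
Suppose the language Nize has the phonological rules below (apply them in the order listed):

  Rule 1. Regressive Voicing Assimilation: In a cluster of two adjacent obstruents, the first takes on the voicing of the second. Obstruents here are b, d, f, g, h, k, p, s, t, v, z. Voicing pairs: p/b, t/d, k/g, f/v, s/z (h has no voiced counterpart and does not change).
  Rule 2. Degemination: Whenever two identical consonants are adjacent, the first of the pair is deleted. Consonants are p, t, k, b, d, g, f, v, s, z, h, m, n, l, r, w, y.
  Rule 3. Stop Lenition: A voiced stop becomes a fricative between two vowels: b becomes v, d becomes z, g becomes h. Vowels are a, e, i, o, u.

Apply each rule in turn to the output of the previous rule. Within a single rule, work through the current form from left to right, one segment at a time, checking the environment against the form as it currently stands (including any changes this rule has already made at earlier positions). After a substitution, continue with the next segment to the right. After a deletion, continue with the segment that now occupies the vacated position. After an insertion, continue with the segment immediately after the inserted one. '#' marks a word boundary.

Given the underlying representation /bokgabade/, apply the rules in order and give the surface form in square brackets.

[bohavaze]

Rule 1 Regressive Voicing Assimilation: [bokgabade] → [boggabade]
Rule 2 Degemination: [boggabade] → [bogabade]
Rule 3 Stop Lenition: [bogabade] → [bohavaze]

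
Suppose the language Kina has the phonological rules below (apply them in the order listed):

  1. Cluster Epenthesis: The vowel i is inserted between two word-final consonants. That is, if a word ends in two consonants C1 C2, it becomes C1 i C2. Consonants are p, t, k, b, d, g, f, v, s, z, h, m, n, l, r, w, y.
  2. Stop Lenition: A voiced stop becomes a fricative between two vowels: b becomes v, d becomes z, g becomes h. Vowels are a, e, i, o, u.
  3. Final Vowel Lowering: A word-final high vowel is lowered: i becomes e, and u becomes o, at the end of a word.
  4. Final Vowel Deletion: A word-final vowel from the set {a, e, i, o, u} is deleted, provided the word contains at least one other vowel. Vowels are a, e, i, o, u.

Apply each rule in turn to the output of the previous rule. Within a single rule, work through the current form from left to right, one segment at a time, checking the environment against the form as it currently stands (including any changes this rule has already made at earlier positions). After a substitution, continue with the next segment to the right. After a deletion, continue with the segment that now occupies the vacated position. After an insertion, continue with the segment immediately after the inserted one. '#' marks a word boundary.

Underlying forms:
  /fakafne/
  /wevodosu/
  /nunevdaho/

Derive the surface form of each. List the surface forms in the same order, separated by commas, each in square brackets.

/fakafne/:
  1 Cluster Epenthesis: no change — [fakafne]
  2 Stop Lenition: no change — [fakafne]
  3 Final Vowel Lowering: no change — [fakafne]
  4 Final Vowel Deletion: [fakafne] → [fakafn]
/wevodosu/:
  1 Cluster Epenthesis: no change — [wevodosu]
  2 Stop Lenition: [wevodosu] → [wevozosu]
  3 Final Vowel Lowering: [wevozosu] → [wevozoso]
  4 Final Vowel Deletion: [wevozoso] → [wevozos]
/nunevdaho/:
  1 Cluster Epenthesis: no change — [nunevdaho]
  2 Stop Lenition: no change — [nunevdaho]
  3 Final Vowel Lowering: no change — [nunevdaho]
  4 Final Vowel Deletion: [nunevdaho] → [nunevdah]

[fakafn], [wevozos], [nunevdah]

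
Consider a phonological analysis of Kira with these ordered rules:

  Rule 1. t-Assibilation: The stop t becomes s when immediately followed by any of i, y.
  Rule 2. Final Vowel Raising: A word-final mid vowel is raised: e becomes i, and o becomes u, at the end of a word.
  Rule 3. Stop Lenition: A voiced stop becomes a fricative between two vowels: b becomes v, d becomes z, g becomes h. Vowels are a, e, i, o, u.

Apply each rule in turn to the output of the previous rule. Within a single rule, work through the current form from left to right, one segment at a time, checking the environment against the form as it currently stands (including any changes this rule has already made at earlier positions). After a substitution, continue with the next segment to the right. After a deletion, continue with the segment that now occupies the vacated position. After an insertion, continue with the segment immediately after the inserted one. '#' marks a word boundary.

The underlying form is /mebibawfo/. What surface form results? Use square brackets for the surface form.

[mevivawfu]

Rule 1 t-Assibilation: no change — [mebibawfo]
Rule 2 Final Vowel Raising: [mebibawfo] → [mebibawfu]
Rule 3 Stop Lenition: [mebibawfu] → [mevivawfu]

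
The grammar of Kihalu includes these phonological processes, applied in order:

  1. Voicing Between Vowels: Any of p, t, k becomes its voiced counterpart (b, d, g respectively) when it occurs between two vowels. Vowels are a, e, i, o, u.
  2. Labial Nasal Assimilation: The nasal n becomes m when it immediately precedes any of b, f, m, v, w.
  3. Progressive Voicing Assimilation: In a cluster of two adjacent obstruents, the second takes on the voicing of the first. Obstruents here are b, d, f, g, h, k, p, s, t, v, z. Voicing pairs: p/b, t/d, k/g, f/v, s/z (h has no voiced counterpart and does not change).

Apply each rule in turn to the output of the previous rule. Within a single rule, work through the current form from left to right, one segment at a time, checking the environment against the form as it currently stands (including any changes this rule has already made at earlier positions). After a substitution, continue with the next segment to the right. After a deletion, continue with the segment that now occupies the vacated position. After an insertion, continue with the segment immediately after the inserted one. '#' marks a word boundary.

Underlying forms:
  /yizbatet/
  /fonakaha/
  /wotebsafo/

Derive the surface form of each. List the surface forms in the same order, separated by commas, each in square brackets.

/yizbatet/:
  1 Voicing Between Vowels: [yizbatet] → [yizbadet]
  2 Labial Nasal Assimilation: no change — [yizbadet]
  3 Progressive Voicing Assimilation: no change — [yizbadet]
/fonakaha/:
  1 Voicing Between Vowels: [fonakaha] → [fonagaha]
  2 Labial Nasal Assimilation: no change — [fonagaha]
  3 Progressive Voicing Assimilation: no change — [fonagaha]
/wotebsafo/:
  1 Voicing Between Vowels: [wotebsafo] → [wodebsafo]
  2 Labial Nasal Assimilation: no change — [wodebsafo]
  3 Progressive Voicing Assimilation: [wodebsafo] → [wodebzafo]

[yizbadet], [fonagaha], [wodebzafo]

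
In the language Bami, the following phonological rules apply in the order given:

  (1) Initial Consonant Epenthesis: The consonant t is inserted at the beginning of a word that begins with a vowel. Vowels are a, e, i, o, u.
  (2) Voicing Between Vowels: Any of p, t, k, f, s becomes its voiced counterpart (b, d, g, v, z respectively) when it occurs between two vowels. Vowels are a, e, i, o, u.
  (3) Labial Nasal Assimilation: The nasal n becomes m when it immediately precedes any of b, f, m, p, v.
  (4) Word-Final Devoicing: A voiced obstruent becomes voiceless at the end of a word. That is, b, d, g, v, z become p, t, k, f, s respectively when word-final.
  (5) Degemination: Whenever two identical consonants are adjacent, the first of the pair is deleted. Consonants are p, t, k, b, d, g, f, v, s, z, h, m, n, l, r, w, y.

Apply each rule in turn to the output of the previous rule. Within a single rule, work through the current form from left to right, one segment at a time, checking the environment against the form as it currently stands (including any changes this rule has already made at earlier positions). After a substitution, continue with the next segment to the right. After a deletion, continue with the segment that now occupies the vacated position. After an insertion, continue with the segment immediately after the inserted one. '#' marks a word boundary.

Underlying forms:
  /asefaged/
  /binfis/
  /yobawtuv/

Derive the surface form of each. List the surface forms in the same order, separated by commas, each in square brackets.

[tazevaget], [bimfis], [yobawtuf]

/asefaged/:
  (1) Initial Consonant Epenthesis: [asefaged] → [tasefaged]
  (2) Voicing Between Vowels: [tasefaged] → [tazevaged]
  (3) Labial Nasal Assimilation: no change — [tazevaged]
  (4) Word-Final Devoicing: [tazevaged] → [tazevaget]
  (5) Degemination: no change — [tazevaget]
/binfis/:
  (1) Initial Consonant Epenthesis: no change — [binfis]
  (2) Voicing Between Vowels: no change — [binfis]
  (3) Labial Nasal Assimilation: [binfis] → [bimfis]
  (4) Word-Final Devoicing: no change — [bimfis]
  (5) Degemination: no change — [bimfis]
/yobawtuv/:
  (1) Initial Consonant Epenthesis: no change — [yobawtuv]
  (2) Voicing Between Vowels: no change — [yobawtuv]
  (3) Labial Nasal Assimilation: no change — [yobawtuv]
  (4) Word-Final Devoicing: [yobawtuv] → [yobawtuf]
  (5) Degemination: no change — [yobawtuf]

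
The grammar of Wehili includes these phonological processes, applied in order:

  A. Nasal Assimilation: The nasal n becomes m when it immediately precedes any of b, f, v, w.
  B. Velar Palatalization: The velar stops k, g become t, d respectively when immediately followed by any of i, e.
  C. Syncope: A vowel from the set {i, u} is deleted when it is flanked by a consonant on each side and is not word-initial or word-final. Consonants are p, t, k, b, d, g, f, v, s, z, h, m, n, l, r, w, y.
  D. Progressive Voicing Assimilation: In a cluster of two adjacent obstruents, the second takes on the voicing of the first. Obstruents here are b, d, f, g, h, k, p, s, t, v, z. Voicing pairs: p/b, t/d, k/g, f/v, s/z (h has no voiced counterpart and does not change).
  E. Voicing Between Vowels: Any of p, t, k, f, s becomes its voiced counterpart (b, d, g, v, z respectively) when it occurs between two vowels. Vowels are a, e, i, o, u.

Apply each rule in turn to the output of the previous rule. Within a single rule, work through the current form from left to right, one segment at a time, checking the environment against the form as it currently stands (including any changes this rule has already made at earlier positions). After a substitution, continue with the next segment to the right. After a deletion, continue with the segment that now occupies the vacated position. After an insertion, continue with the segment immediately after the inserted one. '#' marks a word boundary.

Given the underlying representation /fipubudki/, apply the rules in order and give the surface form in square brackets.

[fpptti]

A Nasal Assimilation: no change — [fipubudki]
B Velar Palatalization: [fipubudki] → [fipubudti]
C Syncope: [fipubudti] → [fpbdti]
D Progressive Voicing Assimilation: [fpbdti] → [fpptti]
E Voicing Between Vowels: no change — [fpptti]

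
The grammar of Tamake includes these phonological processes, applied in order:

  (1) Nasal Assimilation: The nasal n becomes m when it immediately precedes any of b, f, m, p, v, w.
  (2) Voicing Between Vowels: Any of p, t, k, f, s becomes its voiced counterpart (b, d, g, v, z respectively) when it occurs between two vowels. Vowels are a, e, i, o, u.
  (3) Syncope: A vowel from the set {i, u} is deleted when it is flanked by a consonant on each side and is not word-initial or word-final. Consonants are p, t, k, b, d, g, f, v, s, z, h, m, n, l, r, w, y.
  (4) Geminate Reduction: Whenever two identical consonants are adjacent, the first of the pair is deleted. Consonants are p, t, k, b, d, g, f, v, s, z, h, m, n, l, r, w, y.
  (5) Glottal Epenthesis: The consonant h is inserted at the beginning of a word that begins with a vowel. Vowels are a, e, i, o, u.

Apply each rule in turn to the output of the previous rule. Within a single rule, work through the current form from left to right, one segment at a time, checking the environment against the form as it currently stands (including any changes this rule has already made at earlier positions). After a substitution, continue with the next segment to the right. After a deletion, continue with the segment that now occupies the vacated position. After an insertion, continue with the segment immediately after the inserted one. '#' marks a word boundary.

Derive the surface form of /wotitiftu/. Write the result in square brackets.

(1) Nasal Assimilation: no change — [wotitiftu]
(2) Voicing Between Vowels: [wotitiftu] → [wodidiftu]
(3) Syncope: [wodidiftu] → [woddftu]
(4) Geminate Reduction: [woddftu] → [wodftu]
(5) Glottal Epenthesis: no change — [wodftu]

[wodftu]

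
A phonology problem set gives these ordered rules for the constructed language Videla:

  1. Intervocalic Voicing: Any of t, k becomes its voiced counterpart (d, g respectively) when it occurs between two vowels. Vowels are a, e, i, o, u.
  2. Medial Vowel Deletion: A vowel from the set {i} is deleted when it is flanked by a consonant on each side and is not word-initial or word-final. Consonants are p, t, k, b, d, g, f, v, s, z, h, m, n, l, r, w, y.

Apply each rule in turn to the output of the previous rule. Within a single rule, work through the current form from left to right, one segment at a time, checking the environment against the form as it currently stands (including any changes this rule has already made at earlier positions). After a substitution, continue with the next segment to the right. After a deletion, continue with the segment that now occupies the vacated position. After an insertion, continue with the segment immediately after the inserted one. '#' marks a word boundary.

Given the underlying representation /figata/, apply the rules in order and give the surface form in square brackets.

[fgada]

1 Intervocalic Voicing: [figata] → [figada]
2 Medial Vowel Deletion: [figada] → [fgada]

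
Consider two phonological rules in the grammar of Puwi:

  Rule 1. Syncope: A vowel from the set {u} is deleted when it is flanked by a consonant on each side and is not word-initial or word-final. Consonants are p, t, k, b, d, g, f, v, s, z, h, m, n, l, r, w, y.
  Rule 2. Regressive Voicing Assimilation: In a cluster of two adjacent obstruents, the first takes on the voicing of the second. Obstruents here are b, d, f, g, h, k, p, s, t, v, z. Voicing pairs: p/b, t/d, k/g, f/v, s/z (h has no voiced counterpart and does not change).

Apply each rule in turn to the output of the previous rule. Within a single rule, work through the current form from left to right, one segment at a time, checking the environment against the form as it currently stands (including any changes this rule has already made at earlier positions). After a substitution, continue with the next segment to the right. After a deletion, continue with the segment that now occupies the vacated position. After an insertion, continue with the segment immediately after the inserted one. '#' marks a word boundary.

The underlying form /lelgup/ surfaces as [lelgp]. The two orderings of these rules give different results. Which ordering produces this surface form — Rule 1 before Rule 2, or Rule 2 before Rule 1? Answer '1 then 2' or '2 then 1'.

2 then 1

Order 1 then 2:
  1 Syncope: [lelgup] → [lelgp]
  2 Regressive Voicing Assimilation: [lelgp] → [lelkp]
  result: [lelkp]
Order 2 then 1:
  2 Regressive Voicing Assimilation: no change — [lelgup]
  1 Syncope: [lelgup] → [lelgp]
  result: [lelgp]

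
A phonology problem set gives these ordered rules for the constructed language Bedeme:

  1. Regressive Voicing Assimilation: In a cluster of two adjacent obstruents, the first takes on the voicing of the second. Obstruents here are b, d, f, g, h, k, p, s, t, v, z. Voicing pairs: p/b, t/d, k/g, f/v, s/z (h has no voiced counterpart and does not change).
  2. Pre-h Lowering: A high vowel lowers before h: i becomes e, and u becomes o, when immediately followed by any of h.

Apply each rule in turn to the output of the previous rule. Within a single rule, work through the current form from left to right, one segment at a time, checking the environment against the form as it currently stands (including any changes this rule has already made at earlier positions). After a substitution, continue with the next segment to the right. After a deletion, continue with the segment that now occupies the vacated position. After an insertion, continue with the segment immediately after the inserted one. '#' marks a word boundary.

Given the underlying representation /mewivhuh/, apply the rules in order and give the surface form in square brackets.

1 Regressive Voicing Assimilation: [mewivhuh] → [mewifhuh]
2 Pre-h Lowering: [mewifhuh] → [mewifhoh]

[mewifhoh]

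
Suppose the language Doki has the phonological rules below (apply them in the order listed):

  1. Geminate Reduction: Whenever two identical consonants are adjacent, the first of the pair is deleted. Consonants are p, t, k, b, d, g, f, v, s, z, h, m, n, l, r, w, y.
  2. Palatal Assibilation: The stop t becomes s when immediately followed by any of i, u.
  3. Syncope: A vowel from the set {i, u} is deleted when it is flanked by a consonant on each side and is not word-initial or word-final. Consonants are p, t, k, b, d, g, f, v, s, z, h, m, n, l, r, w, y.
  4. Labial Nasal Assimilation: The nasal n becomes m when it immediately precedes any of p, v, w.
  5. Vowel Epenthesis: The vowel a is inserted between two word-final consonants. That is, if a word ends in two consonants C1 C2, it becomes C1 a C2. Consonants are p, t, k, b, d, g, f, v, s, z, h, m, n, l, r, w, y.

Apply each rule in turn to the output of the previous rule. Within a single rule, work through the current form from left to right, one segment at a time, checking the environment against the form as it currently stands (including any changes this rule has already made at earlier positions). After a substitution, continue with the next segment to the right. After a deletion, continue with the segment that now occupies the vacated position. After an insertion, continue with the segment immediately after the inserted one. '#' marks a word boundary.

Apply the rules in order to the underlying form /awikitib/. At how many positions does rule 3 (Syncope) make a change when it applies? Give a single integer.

3

1 Geminate Reduction: no change — [awikitib]
2 Palatal Assibilation: [awikitib] → [awikisib]
3 Syncope: [awikisib] → [awksb]
4 Labial Nasal Assimilation: no change — [awksb]
5 Vowel Epenthesis: [awksb] → [awksab]
Rule 3 changed 3 position(s).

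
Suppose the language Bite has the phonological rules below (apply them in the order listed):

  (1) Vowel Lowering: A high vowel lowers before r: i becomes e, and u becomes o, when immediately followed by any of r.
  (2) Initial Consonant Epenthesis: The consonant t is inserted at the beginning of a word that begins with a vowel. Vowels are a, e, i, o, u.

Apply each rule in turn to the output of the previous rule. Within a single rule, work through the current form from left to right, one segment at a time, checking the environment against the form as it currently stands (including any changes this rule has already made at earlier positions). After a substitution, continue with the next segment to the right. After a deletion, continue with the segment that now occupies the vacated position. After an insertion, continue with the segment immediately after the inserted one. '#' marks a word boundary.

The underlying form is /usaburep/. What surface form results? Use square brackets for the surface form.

(1) Vowel Lowering: [usaburep] → [usaborep]
(2) Initial Consonant Epenthesis: [usaborep] → [tusaborep]

[tusaborep]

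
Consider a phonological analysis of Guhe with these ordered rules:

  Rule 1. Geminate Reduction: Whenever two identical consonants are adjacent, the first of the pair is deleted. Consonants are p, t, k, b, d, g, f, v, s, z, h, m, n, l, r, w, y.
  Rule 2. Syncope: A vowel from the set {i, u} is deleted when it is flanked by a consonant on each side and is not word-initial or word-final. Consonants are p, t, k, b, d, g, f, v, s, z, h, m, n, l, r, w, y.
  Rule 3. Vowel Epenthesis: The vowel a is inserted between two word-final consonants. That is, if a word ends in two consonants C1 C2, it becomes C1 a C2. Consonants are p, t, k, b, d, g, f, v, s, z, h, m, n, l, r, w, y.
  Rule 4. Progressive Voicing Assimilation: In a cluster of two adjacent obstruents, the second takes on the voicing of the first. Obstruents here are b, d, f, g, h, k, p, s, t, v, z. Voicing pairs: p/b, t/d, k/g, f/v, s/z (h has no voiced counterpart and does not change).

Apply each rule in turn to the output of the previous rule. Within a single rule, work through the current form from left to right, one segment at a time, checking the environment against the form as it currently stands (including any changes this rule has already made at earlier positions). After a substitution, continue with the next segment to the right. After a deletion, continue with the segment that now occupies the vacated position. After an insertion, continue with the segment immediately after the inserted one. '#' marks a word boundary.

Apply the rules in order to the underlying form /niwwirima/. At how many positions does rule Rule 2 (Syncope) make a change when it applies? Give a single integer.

3

Rule 1 Geminate Reduction: [niwwirima] → [niwirima]
Rule 2 Syncope: [niwirima] → [nwrma]
Rule 3 Vowel Epenthesis: no change — [nwrma]
Rule 4 Progressive Voicing Assimilation: no change — [nwrma]
Rule Rule 2 changed 3 position(s).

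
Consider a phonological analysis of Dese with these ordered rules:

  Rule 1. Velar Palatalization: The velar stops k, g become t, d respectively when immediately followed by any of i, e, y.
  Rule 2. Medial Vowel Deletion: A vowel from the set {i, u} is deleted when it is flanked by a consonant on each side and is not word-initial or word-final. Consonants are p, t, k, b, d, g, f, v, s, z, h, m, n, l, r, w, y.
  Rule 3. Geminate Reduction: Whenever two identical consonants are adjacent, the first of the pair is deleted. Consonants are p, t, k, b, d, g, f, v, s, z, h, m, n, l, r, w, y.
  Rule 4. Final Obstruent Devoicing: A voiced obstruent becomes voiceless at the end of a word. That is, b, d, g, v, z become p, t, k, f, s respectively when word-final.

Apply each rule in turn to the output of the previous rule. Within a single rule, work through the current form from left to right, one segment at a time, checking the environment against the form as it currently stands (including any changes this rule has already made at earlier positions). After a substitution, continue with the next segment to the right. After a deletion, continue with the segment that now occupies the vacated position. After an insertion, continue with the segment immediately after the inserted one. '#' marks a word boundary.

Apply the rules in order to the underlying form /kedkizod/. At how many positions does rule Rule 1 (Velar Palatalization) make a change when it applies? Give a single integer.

Rule 1 Velar Palatalization: [kedkizod] → [tedtizod]
Rule 2 Medial Vowel Deletion: [tedtizod] → [tedtzod]
Rule 3 Geminate Reduction: no change — [tedtzod]
Rule 4 Final Obstruent Devoicing: [tedtzod] → [tedtzot]
Rule Rule 1 changed 2 position(s).

2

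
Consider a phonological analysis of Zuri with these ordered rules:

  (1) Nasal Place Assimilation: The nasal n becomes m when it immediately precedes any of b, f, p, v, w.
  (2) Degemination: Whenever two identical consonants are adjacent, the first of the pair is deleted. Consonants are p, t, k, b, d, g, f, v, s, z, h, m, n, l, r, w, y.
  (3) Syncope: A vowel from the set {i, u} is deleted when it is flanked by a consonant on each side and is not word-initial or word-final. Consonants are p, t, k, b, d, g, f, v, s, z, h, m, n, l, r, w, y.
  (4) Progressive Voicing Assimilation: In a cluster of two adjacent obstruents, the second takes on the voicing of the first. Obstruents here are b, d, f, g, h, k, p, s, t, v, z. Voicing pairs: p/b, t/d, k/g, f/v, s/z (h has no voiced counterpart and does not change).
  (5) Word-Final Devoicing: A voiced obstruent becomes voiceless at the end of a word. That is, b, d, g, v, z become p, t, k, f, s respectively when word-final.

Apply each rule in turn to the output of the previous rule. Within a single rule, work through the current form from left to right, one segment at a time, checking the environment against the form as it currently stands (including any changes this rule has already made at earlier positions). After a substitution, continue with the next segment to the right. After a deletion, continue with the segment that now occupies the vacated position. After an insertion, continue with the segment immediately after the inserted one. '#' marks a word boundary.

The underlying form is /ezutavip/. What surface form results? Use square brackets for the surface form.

[ezdavp]

(1) Nasal Place Assimilation: no change — [ezutavip]
(2) Degemination: no change — [ezutavip]
(3) Syncope: [ezutavip] → [eztavp]
(4) Progressive Voicing Assimilation: [eztavp] → [ezdavb]
(5) Word-Final Devoicing: [ezdavb] → [ezdavp]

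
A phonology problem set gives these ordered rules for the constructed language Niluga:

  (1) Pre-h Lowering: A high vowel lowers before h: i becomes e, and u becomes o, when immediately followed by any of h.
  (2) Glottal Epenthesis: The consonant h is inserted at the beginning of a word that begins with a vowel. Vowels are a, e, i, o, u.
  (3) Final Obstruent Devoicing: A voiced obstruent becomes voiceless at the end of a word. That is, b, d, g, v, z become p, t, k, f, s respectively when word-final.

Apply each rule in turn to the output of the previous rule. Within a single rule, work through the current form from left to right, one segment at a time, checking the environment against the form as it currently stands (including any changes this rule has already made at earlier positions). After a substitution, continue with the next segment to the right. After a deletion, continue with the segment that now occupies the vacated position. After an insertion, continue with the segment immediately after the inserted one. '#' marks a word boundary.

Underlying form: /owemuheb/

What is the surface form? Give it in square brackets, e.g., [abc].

[howemohep]

(1) Pre-h Lowering: [owemuheb] → [owemoheb]
(2) Glottal Epenthesis: [owemoheb] → [howemoheb]
(3) Final Obstruent Devoicing: [howemoheb] → [howemohep]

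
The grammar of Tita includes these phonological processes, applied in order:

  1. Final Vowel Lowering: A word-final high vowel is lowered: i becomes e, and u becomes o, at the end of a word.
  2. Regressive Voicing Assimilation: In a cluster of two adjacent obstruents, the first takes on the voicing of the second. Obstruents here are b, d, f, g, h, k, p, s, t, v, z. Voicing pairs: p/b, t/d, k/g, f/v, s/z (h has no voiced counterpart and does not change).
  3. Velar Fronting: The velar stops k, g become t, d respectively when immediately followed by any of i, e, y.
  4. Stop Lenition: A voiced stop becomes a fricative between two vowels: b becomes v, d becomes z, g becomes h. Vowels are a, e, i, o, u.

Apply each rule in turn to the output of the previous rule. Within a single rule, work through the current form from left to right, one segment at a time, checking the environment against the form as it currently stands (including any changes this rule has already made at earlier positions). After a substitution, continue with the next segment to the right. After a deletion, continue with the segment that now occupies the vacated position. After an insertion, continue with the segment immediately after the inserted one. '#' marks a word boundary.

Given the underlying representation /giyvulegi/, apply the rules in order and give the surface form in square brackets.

1 Final Vowel Lowering: [giyvulegi] → [giyvulege]
2 Regressive Voicing Assimilation: no change — [giyvulege]
3 Velar Fronting: [giyvulege] → [diyvulede]
4 Stop Lenition: [diyvulede] → [diyvuleze]

[diyvuleze]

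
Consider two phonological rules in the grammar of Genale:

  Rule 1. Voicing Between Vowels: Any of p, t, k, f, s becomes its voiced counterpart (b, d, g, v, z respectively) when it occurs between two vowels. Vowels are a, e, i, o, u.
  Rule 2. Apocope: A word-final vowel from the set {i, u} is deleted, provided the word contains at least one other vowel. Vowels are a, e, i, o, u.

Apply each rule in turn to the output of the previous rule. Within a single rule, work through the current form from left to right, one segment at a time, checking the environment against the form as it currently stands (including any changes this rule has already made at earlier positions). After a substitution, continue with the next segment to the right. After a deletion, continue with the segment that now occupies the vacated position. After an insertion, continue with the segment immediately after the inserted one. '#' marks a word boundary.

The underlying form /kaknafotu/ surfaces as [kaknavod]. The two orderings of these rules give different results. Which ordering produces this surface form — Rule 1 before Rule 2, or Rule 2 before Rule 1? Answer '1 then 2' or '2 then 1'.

1 then 2

Order 1 then 2:
  1 Voicing Between Vowels: [kaknafotu] → [kaknavodu]
  2 Apocope: [kaknavodu] → [kaknavod]
  result: [kaknavod]
Order 2 then 1:
  2 Apocope: [kaknafotu] → [kaknafot]
  1 Voicing Between Vowels: [kaknafot] → [kaknavot]
  result: [kaknavot]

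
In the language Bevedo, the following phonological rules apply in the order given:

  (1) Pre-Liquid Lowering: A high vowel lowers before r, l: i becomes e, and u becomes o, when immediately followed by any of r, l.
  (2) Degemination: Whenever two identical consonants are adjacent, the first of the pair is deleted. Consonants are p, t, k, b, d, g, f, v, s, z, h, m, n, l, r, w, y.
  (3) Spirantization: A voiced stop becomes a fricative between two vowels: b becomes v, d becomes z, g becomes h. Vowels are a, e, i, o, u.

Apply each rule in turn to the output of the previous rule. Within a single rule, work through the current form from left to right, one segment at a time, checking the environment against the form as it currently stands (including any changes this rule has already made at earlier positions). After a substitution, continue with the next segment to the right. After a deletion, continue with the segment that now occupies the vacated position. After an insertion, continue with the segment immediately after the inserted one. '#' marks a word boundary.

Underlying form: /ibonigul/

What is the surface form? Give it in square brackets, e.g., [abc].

[ivonihol]

(1) Pre-Liquid Lowering: [ibonigul] → [ibonigol]
(2) Degemination: no change — [ibonigol]
(3) Spirantization: [ibonigol] → [ivonihol]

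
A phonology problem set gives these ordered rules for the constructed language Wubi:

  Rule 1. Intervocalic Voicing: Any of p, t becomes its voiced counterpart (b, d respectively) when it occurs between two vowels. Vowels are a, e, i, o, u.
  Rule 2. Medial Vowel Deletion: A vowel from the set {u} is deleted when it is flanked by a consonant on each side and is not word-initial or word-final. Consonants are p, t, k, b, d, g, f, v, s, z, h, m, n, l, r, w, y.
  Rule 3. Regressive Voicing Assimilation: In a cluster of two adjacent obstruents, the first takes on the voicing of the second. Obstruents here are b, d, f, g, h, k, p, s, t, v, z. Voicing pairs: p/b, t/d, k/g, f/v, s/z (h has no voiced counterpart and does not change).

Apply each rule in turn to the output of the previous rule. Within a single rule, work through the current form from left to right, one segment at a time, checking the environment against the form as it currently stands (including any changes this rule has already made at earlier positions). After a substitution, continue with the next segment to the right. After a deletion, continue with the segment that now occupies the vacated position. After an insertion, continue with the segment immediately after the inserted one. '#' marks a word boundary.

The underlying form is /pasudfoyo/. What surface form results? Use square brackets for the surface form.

Rule 1 Intervocalic Voicing: no change — [pasudfoyo]
Rule 2 Medial Vowel Deletion: [pasudfoyo] → [pasdfoyo]
Rule 3 Regressive Voicing Assimilation: [pasdfoyo] → [paztfoyo]

[paztfoyo]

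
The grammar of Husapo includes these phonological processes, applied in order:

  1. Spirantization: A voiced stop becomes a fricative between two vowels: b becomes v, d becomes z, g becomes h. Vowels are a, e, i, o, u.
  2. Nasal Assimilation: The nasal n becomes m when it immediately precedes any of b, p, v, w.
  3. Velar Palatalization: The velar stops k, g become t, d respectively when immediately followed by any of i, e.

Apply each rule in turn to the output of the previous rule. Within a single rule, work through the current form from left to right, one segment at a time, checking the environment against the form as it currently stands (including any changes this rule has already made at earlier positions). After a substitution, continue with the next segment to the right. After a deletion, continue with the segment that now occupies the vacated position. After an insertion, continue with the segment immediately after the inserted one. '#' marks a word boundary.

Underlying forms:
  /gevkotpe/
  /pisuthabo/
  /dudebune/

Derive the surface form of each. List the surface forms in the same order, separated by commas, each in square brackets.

/gevkotpe/:
  1 Spirantization: no change — [gevkotpe]
  2 Nasal Assimilation: no change — [gevkotpe]
  3 Velar Palatalization: [gevkotpe] → [devkotpe]
/pisuthabo/:
  1 Spirantization: [pisuthabo] → [pisuthavo]
  2 Nasal Assimilation: no change — [pisuthavo]
  3 Velar Palatalization: no change — [pisuthavo]
/dudebune/:
  1 Spirantization: [dudebune] → [duzevune]
  2 Nasal Assimilation: no change — [duzevune]
  3 Velar Palatalization: no change — [duzevune]

[devkotpe], [pisuthavo], [duzevune]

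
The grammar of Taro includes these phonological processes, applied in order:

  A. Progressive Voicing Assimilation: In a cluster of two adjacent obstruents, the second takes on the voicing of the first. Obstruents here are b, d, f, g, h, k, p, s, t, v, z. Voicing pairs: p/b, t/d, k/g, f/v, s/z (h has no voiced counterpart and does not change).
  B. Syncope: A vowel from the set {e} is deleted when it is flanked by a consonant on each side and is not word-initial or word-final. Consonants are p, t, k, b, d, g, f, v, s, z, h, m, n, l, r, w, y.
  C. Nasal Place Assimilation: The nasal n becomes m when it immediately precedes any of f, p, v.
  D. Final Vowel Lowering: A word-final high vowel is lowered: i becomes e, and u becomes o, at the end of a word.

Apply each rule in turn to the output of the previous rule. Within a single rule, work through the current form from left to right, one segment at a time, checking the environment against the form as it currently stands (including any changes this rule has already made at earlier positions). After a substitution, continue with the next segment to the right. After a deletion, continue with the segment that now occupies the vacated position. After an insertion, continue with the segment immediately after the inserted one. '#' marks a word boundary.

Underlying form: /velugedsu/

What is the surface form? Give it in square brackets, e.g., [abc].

A Progressive Voicing Assimilation: [velugedsu] → [velugedzu]
B Syncope: [velugedzu] → [vlugdzu]
C Nasal Place Assimilation: no change — [vlugdzu]
D Final Vowel Lowering: [vlugdzu] → [vlugdzo]

[vlugdzo]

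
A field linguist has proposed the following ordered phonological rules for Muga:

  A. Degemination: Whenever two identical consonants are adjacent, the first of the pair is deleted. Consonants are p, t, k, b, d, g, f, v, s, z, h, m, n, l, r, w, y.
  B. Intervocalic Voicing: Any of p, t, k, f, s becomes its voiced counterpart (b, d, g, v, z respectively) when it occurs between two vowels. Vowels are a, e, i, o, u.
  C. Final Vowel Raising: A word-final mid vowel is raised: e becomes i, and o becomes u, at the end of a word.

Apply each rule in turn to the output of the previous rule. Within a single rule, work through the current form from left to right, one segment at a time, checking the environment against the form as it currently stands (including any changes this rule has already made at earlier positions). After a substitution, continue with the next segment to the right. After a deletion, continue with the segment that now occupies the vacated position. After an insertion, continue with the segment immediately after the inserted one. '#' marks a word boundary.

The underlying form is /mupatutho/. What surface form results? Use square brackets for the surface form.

A Degemination: no change — [mupatutho]
B Intervocalic Voicing: [mupatutho] → [mubadutho]
C Final Vowel Raising: [mubadutho] → [mubaduthu]

[mubaduthu]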